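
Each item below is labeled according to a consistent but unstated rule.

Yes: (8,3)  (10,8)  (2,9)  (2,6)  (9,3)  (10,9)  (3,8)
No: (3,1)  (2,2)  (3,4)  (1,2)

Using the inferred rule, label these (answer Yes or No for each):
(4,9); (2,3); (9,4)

The distinguishing property — sum ≥ 8 — holds for all the 'Yes' cases and none of the 'No' cases.
(4,9) → 4+9 = 13 → Yes. (2,3) → 2+3 = 5 → No. (9,4) → 9+4 = 13 → Yes.

Yes, No, Yes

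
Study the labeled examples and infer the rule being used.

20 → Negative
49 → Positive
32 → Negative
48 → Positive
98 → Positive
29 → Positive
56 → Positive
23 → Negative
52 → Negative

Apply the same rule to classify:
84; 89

Positive, Positive

The classifier is using: digit sum ≥ 8.
84 → digit sum 8+4 = 12 → Positive. 89 → digit sum 8+9 = 17 → Positive.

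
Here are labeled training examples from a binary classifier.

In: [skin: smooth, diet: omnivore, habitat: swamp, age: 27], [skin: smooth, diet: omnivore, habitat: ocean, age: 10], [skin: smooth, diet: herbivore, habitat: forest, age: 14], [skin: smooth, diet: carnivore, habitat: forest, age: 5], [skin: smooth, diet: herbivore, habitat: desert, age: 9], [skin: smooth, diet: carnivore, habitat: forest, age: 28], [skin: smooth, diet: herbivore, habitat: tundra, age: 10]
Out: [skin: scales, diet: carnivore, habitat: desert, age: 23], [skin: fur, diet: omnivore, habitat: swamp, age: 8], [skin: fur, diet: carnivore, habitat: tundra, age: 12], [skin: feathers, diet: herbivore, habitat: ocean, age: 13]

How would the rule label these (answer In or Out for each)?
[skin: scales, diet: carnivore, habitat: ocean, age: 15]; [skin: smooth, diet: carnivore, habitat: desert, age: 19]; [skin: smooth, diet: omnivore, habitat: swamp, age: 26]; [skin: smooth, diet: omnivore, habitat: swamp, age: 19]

The simplest hypothesis consistent with all the labels is: skin is smooth.

Out, In, In, In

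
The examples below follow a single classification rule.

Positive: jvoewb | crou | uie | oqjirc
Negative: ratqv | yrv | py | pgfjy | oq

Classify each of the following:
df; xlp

The simplest hypothesis consistent with all the labels is: has ≥ 2 vowels.
df: Negative (0 vowels). xlp: Negative (0 vowels).

Negative, Negative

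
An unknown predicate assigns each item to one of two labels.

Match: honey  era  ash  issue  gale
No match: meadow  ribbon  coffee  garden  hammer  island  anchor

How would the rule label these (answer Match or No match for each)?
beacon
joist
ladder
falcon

Every 'Match' example satisfies: length ≤ 5. None of the 'No match' examples do.

No match, Match, No match, No match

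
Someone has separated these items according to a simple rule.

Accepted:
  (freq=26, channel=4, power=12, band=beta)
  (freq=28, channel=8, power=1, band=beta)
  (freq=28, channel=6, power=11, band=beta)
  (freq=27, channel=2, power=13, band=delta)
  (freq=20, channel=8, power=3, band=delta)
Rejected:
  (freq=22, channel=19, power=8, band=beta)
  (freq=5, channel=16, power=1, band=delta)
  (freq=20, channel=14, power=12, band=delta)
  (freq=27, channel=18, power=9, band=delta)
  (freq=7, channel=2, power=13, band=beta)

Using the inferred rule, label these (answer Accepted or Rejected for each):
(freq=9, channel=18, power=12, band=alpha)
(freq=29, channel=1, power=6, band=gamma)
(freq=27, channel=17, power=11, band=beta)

The distinguishing property — freq ≥ 20 AND channel ≤ 8 — holds for all the 'Accepted' cases and none of the 'Rejected' cases.

Rejected, Accepted, Rejected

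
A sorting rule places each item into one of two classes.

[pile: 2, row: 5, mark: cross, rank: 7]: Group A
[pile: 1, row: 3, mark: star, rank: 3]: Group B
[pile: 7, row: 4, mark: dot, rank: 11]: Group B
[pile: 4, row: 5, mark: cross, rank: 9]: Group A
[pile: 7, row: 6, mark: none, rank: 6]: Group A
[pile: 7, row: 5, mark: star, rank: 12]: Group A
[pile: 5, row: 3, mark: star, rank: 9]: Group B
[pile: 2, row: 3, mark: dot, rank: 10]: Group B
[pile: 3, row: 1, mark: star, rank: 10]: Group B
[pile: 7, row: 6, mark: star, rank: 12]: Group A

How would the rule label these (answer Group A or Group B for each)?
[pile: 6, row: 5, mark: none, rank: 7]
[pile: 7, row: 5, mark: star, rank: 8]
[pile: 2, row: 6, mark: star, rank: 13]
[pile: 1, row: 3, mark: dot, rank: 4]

All 'Group A' examples share one property — row ≥ 5 — and every 'Group B' example lacks it.
[pile: 6, row: 5, mark: none, rank: 7]: row = 5 — passes, so Group A.
[pile: 7, row: 5, mark: star, rank: 8]: row = 5 — passes, so Group A.
[pile: 2, row: 6, mark: star, rank: 13]: row = 6 — passes, so Group A.
[pile: 1, row: 3, mark: dot, rank: 4]: row = 3 — does not fit, so Group B.

Group A, Group A, Group A, Group B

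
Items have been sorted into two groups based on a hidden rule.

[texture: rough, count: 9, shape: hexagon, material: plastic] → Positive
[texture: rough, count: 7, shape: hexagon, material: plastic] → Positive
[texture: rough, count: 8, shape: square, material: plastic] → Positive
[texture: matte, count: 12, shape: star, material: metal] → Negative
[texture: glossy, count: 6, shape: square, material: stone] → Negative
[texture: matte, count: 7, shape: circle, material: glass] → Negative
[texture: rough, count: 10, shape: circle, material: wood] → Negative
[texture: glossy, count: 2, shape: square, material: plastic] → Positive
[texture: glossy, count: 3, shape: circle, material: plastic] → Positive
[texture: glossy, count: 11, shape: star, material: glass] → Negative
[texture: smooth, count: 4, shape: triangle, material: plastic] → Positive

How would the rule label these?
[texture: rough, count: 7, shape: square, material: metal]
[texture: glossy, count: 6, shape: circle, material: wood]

The rule appears to be: material is plastic.
[texture: rough, count: 7, shape: square, material: metal] → material is metal → Negative.
[texture: glossy, count: 6, shape: circle, material: wood] → material is wood → Negative.

Negative, Negative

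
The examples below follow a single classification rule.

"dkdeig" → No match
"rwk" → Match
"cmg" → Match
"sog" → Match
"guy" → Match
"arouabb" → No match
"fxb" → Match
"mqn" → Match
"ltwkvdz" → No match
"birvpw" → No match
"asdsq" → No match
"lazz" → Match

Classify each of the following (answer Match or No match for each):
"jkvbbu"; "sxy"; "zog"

The pattern is that an item is 'Match' exactly when: length ≤ 4.
"jkvbbu": length 6 — does not pass, so No match. "sxy": length 3 — checks out, so Match. "zog": length 3 — checks out, so Match.

No match, Match, Match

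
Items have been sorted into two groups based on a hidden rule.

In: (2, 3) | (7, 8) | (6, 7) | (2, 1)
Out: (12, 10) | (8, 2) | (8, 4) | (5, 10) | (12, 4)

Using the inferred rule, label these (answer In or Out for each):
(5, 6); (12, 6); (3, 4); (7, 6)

In, Out, In, In

The simplest hypothesis consistent with all the labels is: |first − second| ≤ 1.
(5, 6) — |5−6| = 1, hence In.
(12, 6) — |12−6| = 6, hence Out.
(3, 4) — |3−4| = 1, hence In.
(7, 6) — |7−6| = 1, hence In.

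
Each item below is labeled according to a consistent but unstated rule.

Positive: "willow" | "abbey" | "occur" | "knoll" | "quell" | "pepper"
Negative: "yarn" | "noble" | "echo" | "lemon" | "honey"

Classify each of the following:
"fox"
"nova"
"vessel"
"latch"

Negative, Negative, Positive, Negative

The common property of the 'Positive' items is: has a double letter. No 'Negative' item has it.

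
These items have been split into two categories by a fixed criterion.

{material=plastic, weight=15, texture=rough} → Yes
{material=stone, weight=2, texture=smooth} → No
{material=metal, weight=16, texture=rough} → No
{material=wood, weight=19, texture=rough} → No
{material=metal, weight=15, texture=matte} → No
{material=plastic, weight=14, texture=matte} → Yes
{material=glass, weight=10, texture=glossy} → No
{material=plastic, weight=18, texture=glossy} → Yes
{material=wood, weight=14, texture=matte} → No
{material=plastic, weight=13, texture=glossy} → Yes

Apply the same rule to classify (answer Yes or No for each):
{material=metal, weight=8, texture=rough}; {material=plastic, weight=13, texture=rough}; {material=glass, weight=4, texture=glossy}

Looking at the examples, the only property every 'Yes' case has and every 'No' case lacks is: material is plastic.
{material=metal, weight=8, texture=rough} → material is metal → No. {material=plastic, weight=13, texture=rough} → material is plastic → Yes. {material=glass, weight=4, texture=glossy} → material is glass → No.

No, Yes, No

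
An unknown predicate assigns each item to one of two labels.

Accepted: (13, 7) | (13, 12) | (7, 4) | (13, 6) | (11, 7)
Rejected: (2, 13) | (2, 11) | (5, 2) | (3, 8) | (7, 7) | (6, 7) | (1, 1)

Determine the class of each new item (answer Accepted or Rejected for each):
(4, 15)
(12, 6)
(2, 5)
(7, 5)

The pattern is that an item is 'Accepted' exactly when: first > second AND sum ≥ 11.
(4, 15): Rejected (4 < 15, 4+15 = 19).
(12, 6): Accepted (12 > 6, 12+6 = 18).
(2, 5): Rejected (2 < 5, 2+5 = 7).
(7, 5): Accepted (7 > 5, 7+5 = 12).

Rejected, Accepted, Rejected, Accepted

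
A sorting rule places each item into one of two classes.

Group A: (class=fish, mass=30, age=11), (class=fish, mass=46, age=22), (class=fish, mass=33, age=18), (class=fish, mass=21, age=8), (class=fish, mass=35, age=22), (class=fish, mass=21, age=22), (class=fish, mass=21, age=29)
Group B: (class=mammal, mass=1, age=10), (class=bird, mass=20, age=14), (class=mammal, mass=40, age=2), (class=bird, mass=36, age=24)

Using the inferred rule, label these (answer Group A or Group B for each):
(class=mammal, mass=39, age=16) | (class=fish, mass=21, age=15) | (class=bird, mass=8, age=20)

Group B, Group A, Group B

Looking at the examples, the only property every 'Group A' case has and every 'Group B' case lacks is: class is fish.
(class=mammal, mass=39, age=16) — class is mammal, hence Group B. (class=fish, mass=21, age=15) — class is fish, hence Group A. (class=bird, mass=8, age=20) — class is bird, hence Group B.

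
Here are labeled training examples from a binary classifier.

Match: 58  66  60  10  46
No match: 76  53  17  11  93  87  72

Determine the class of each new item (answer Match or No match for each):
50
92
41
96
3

Match, No match, No match, No match, No match

A rule that fits every label: even AND at most 66 — true of each 'Match' example, false of each 'No match' one.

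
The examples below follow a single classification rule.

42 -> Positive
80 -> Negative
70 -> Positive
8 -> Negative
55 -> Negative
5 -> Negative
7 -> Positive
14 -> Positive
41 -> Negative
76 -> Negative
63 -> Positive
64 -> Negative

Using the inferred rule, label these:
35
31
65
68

Positive, Negative, Negative, Negative

One predicate separates the groups cleanly: multiple of 7.
35 → 35 = 7·5 → Positive.
31 → 31 = 7·4 + 3 → Negative.
65 → 65 = 7·9 + 2 → Negative.
68 → 68 = 7·9 + 5 → Negative.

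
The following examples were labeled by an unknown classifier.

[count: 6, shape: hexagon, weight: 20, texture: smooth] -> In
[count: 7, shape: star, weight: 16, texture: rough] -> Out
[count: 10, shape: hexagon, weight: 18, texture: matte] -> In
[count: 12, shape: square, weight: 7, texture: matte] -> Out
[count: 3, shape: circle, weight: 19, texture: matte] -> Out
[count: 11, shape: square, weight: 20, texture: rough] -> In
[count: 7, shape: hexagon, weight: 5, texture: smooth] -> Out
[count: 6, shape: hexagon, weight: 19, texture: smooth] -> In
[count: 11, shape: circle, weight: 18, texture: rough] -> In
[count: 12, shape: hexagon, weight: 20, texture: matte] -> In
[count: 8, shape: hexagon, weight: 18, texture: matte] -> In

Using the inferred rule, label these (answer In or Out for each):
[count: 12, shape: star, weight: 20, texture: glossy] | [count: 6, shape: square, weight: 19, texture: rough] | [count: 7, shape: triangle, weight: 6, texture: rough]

In, In, Out

The rule appears to be: weight ≥ 18 AND count ≥ 6.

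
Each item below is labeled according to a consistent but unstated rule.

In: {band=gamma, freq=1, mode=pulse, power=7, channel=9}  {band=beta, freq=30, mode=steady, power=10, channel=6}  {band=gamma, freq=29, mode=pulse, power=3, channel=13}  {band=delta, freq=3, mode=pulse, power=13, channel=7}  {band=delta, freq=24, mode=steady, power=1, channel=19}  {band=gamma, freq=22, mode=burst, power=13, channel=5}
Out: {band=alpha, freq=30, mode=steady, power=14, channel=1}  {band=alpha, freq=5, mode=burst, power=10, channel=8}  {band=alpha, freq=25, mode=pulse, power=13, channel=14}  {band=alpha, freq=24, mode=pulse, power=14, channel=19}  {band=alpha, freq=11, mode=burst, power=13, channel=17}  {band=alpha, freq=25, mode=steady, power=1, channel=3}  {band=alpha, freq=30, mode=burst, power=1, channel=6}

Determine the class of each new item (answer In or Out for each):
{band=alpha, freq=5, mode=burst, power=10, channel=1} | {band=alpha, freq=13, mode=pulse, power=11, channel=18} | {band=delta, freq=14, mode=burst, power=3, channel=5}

Rule: band is not alpha. This holds for each 'In' example and fails for each 'Out' one.

Out, Out, In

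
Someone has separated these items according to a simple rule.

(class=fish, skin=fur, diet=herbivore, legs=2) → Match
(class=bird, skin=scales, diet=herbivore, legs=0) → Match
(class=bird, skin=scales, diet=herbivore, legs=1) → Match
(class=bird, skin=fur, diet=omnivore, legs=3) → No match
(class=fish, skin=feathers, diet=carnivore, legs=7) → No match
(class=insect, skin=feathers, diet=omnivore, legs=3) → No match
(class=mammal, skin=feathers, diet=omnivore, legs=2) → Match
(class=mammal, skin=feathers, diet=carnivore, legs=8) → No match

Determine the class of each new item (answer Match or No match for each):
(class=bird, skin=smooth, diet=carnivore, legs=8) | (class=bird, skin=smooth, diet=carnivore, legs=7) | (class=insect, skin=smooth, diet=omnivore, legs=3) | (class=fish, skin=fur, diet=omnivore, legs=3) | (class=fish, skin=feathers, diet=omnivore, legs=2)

No match, No match, No match, No match, Match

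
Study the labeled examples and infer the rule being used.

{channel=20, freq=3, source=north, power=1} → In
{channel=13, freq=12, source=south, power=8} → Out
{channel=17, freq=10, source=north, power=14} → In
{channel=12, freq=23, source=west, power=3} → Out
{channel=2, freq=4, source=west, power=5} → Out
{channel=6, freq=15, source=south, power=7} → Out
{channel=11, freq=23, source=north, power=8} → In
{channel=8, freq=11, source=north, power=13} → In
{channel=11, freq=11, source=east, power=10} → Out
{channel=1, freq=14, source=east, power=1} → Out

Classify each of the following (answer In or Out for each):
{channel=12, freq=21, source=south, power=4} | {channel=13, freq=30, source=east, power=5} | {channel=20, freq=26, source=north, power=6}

Looking at the examples, the only property every 'In' case has and every 'Out' case lacks is: source is north.
{channel=12, freq=21, source=south, power=4} → source is south → Out. {channel=13, freq=30, source=east, power=5} → source is east → Out. {channel=20, freq=26, source=north, power=6} → source is north → In.

Out, Out, In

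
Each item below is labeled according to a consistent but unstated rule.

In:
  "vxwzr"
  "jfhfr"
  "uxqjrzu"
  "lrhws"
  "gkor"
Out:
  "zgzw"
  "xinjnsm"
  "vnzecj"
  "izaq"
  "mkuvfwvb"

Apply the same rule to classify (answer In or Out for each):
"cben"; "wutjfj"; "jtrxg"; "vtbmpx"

The distinguishing property — contains 'r' — holds for all the 'In' cases and none of the 'Out' cases.
Out: "cben", since no 'r'.
Out: "wutjfj", since no 'r'.
In: "jtrxg", since has 'r'.
Out: "vtbmpx", since no 'r'.

Out, Out, In, Out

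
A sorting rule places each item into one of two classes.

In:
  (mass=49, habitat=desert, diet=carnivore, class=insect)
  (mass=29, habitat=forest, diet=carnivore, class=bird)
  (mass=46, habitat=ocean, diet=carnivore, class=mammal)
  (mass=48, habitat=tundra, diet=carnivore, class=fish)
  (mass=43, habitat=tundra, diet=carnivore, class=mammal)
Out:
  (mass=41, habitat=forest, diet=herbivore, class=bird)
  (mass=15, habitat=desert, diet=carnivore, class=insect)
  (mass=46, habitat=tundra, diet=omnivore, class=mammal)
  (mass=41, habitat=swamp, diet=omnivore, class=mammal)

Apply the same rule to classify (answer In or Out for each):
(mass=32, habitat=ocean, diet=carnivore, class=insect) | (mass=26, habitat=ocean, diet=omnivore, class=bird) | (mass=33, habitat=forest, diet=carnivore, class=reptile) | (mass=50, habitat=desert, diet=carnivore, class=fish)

In, Out, In, In

The classifier is using: diet is carnivore AND mass ≥ 29.
(mass=32, habitat=ocean, diet=carnivore, class=insect): In (diet is carnivore, mass = 32). (mass=26, habitat=ocean, diet=omnivore, class=bird): Out (diet is omnivore, mass = 26). (mass=33, habitat=forest, diet=carnivore, class=reptile): In (diet is carnivore, mass = 33). (mass=50, habitat=desert, diet=carnivore, class=fish): In (diet is carnivore, mass = 50).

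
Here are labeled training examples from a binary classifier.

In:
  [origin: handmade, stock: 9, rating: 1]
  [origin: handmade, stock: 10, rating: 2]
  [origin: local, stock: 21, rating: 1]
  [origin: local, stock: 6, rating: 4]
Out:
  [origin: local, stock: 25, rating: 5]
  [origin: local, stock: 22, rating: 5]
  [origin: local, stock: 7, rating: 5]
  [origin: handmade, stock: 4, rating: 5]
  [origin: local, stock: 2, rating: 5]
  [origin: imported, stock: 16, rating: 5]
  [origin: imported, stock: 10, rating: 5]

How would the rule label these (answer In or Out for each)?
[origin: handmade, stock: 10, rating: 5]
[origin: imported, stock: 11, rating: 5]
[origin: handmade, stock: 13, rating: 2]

Out, Out, In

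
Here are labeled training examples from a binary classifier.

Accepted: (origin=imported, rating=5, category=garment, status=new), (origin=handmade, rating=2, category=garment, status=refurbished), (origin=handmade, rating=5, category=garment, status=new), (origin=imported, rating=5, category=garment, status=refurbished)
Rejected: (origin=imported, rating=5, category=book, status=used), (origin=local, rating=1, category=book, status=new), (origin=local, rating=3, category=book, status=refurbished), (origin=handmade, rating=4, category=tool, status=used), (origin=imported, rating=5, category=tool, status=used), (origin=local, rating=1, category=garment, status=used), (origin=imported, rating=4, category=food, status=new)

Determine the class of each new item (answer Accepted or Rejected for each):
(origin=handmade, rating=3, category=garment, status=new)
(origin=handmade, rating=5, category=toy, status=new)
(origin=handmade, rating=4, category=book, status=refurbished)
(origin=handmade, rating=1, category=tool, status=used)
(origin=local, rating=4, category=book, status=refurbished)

Every 'Accepted' example satisfies: category is garment AND rating ≥ 2. None of the 'Rejected' examples do.
(origin=handmade, rating=3, category=garment, status=new): category is garment, rating = 3, checks out → Accepted. (origin=handmade, rating=5, category=toy, status=new): category is toy, rating = 5, doesn't match → Rejected. (origin=handmade, rating=4, category=book, status=refurbished): category is book, rating = 4, doesn't match → Rejected. (origin=handmade, rating=1, category=tool, status=used): category is tool, rating = 1, doesn't match → Rejected. (origin=local, rating=4, category=book, status=refurbished): category is book, rating = 4, doesn't match → Rejected.

Accepted, Rejected, Rejected, Rejected, Rejected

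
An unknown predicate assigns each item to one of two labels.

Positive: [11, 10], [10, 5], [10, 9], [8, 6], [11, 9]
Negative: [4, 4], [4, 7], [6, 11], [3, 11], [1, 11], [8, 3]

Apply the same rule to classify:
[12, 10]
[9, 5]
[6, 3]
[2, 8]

All 'Positive' examples share one property — first > second AND sum ≥ 12 — and every 'Negative' example lacks it.
[12, 10]: 12 > 10, 12+10 = 22 — meets the rule, so Positive.
[9, 5]: 9 > 5, 9+5 = 14 — meets the rule, so Positive.
[6, 3]: 6 > 3, 6+3 = 9 — doesn't match, so Negative.
[2, 8]: 2 < 8, 2+8 = 10 — doesn't match, so Negative.

Positive, Positive, Negative, Negative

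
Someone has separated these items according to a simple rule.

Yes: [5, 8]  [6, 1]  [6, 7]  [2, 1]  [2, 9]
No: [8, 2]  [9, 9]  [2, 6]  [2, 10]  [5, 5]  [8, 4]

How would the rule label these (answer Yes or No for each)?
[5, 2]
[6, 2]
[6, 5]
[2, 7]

The classifier is using: sum is odd.
[5, 2]: 5+2 = 7, passes → Yes.
[6, 2]: 6+2 = 8, doesn't match → No.
[6, 5]: 6+5 = 11, passes → Yes.
[2, 7]: 2+7 = 9, passes → Yes.

Yes, No, Yes, Yes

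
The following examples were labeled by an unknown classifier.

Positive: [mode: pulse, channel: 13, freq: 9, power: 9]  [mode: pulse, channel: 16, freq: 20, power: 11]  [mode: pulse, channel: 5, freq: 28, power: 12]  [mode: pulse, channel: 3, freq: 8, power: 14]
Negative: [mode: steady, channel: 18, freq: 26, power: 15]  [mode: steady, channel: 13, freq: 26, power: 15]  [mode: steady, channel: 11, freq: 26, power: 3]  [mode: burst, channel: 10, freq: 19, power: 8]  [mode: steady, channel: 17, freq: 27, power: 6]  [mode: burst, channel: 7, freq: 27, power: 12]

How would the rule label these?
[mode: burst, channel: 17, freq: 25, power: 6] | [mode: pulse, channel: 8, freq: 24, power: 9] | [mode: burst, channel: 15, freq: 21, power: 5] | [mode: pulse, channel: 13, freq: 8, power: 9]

The classifier is using: mode is pulse.
[mode: burst, channel: 17, freq: 25, power: 6] → mode is burst → Negative.
[mode: pulse, channel: 8, freq: 24, power: 9] → mode is pulse → Positive.
[mode: burst, channel: 15, freq: 21, power: 5] → mode is burst → Negative.
[mode: pulse, channel: 13, freq: 8, power: 9] → mode is pulse → Positive.

Negative, Positive, Negative, Positive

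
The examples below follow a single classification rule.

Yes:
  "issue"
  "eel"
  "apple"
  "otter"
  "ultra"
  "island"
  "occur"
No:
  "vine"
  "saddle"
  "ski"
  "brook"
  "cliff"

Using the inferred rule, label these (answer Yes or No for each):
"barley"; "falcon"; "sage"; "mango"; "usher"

All 'Yes' examples share one property — starts with a vowel — and every 'No' example lacks it.
"barley": starts with 'b' — doesn't match, so No. "falcon": starts with 'f' — doesn't match, so No. "sage": starts with 's' — doesn't match, so No. "mango": starts with 'm' — doesn't match, so No. "usher": starts with 'u' — passes, so Yes.

No, No, No, No, Yes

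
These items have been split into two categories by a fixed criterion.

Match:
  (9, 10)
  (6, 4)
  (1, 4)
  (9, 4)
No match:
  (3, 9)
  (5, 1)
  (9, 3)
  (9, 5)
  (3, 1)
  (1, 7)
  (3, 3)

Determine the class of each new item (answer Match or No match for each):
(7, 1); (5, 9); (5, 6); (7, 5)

The simplest hypothesis consistent with all the labels is: second is even.
(7, 1) — second 1, hence No match.
(5, 9) — second 9, hence No match.
(5, 6) — second 6, hence Match.
(7, 5) — second 5, hence No match.

No match, No match, Match, No match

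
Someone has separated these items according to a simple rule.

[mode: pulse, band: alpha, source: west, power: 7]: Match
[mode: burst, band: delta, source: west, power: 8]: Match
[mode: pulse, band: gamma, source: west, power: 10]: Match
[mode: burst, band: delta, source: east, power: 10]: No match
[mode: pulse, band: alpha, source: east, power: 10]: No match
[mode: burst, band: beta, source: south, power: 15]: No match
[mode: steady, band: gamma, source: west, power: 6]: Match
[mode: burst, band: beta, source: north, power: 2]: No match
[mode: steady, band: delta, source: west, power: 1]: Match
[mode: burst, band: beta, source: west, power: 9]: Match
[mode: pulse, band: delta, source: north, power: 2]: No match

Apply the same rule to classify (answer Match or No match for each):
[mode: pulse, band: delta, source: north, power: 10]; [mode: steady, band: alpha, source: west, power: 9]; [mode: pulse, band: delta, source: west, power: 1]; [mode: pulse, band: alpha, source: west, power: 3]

No match, Match, Match, Match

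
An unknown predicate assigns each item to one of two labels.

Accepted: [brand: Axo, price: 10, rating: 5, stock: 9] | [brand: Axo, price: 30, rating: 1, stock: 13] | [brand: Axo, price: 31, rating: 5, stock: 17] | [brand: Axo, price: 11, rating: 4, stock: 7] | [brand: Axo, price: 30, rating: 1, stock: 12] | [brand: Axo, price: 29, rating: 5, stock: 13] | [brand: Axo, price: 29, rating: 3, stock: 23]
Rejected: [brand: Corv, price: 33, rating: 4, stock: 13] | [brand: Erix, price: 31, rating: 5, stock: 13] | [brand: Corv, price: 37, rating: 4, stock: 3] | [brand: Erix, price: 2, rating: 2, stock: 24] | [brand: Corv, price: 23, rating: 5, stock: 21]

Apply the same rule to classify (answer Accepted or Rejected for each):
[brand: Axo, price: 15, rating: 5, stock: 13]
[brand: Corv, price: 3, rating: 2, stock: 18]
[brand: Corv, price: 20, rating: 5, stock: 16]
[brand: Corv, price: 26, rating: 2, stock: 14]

All 'Accepted' examples share one property — brand is Axo — and every 'Rejected' example lacks it.
[brand: Axo, price: 15, rating: 5, stock: 13]: Accepted (brand is Axo).
[brand: Corv, price: 3, rating: 2, stock: 18]: Rejected (brand is Corv).
[brand: Corv, price: 20, rating: 5, stock: 16]: Rejected (brand is Corv).
[brand: Corv, price: 26, rating: 2, stock: 14]: Rejected (brand is Corv).

Accepted, Rejected, Rejected, Rejected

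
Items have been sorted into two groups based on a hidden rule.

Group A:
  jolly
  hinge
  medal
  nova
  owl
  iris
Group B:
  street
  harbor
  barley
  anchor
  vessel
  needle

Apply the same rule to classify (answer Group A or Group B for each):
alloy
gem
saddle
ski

The simplest hypothesis consistent with all the labels is: length ≤ 5.
alloy: length 5, qualifies → Group A. gem: length 3, qualifies → Group A. saddle: length 6, fails this test → Group B. ski: length 3, qualifies → Group A.

Group A, Group A, Group B, Group A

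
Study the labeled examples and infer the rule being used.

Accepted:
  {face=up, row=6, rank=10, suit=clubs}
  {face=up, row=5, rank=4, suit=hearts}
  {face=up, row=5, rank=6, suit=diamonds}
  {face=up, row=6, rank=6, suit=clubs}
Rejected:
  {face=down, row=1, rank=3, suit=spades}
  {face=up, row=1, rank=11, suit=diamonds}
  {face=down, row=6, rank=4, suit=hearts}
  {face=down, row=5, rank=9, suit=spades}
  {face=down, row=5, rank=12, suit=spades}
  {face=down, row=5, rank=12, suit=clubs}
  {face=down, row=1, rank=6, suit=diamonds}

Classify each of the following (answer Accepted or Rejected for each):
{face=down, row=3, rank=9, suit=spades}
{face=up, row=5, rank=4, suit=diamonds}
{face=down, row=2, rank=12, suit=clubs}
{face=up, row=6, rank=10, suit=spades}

Rejected, Accepted, Rejected, Accepted

The rule appears to be: face is up AND row ≥ 5.
{face=down, row=3, rank=9, suit=spades}: face is down, row = 3 — does not satisfy this, so Rejected. {face=up, row=5, rank=4, suit=diamonds}: face is up, row = 5 — passes, so Accepted. {face=down, row=2, rank=12, suit=clubs}: face is down, row = 2 — does not satisfy this, so Rejected. {face=up, row=6, rank=10, suit=spades}: face is up, row = 6 — passes, so Accepted.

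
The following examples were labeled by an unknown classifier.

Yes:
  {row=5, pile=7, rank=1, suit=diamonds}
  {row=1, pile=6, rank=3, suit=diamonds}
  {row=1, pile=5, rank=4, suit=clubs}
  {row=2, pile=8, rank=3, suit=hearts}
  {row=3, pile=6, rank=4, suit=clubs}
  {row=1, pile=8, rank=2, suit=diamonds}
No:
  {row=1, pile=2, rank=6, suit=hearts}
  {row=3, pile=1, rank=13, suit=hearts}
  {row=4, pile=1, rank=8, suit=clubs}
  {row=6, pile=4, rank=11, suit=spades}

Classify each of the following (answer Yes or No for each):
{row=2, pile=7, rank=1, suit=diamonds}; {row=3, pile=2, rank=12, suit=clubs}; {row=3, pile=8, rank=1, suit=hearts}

The rule appears to be: pile ≥ 5.
{row=2, pile=7, rank=1, suit=diamonds} → pile = 7 → Yes. {row=3, pile=2, rank=12, suit=clubs} → pile = 2 → No. {row=3, pile=8, rank=1, suit=hearts} → pile = 8 → Yes.

Yes, No, Yes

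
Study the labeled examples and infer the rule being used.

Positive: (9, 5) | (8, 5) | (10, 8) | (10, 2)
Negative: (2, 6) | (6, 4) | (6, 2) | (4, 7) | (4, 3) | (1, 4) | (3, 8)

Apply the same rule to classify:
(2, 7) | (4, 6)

Negative, Negative

A rule that fits every label: sum ≥ 12 — true of each 'Positive' example, false of each 'Negative' one.
(2, 7): 2+7 = 9 — does not satisfy this, so Negative.
(4, 6): 4+6 = 10 — does not satisfy this, so Negative.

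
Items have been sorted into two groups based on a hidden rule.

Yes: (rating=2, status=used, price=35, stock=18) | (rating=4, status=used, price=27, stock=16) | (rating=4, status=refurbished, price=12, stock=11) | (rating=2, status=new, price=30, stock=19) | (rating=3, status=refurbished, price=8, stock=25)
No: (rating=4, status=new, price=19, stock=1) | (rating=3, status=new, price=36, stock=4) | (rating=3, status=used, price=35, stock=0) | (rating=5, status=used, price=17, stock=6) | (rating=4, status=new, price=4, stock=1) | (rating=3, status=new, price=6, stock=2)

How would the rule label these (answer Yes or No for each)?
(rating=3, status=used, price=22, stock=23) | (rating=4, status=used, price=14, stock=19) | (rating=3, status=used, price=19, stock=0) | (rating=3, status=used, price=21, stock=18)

Yes, Yes, No, Yes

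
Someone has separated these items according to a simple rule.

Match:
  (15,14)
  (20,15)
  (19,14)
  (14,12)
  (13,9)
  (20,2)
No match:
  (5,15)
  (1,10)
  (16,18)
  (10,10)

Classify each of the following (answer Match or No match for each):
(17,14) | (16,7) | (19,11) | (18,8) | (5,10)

Match, Match, Match, Match, No match

Rule: first > second. This holds for each 'Match' example and fails for each 'No match' one.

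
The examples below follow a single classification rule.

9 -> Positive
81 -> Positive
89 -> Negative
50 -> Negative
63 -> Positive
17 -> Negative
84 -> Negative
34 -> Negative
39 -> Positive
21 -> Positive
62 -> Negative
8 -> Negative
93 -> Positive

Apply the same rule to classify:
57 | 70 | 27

Positive, Negative, Positive

Rule: ≡ 3 (mod 6). This holds for each 'Positive' example and fails for each 'Negative' one.
57 → 57 mod 6 = 3 → Positive.
70 → 70 mod 6 = 4 → Negative.
27 → 27 mod 6 = 3 → Positive.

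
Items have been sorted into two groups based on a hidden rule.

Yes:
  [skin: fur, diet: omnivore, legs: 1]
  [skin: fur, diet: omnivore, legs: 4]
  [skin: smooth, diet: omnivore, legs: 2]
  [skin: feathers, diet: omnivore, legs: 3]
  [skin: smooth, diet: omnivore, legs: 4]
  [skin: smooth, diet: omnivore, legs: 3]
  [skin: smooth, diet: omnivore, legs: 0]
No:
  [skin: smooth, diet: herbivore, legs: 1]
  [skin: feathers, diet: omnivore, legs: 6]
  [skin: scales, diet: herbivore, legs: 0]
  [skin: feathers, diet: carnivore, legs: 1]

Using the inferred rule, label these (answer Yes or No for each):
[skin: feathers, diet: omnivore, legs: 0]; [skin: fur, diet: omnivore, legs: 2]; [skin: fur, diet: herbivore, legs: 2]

Yes, Yes, No

All 'Yes' examples share one property — diet is omnivore AND legs ≤ 4 — and every 'No' example lacks it.
[skin: feathers, diet: omnivore, legs: 0]: Yes (diet is omnivore, legs = 0).
[skin: fur, diet: omnivore, legs: 2]: Yes (diet is omnivore, legs = 2).
[skin: fur, diet: herbivore, legs: 2]: No (diet is herbivore, legs = 2).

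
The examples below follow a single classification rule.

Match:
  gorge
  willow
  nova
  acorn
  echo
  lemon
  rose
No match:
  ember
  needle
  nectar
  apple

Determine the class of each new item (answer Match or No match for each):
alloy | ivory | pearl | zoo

Match, Match, No match, Match

The simplest hypothesis consistent with all the labels is: contains 'o'.
Match: alloy, since has 'o'. Match: ivory, since has 'o'. No match: pearl, since no 'o'. Match: zoo, since has 'o'.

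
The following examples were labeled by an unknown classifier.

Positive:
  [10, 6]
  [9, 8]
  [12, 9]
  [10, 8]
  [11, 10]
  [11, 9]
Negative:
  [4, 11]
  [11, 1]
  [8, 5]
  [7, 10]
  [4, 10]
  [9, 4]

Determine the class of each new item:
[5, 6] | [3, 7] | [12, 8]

Negative, Negative, Positive

Rule: first > second AND sum ≥ 14. This holds for each 'Positive' example and fails for each 'Negative' one.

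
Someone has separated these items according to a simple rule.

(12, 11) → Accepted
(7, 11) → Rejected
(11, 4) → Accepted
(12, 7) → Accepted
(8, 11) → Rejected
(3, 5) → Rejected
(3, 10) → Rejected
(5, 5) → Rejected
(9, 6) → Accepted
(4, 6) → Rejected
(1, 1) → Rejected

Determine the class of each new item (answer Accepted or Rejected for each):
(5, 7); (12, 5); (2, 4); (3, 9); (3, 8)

Rejected, Accepted, Rejected, Rejected, Rejected

A rule that fits every label: first > second — true of each 'Accepted' example, false of each 'Rejected' one.
(5, 7): 5 < 7, fails this test → Rejected.
(12, 5): 12 > 5, qualifies → Accepted.
(2, 4): 2 < 4, fails this test → Rejected.
(3, 9): 3 < 9, fails this test → Rejected.
(3, 8): 3 < 8, fails this test → Rejected.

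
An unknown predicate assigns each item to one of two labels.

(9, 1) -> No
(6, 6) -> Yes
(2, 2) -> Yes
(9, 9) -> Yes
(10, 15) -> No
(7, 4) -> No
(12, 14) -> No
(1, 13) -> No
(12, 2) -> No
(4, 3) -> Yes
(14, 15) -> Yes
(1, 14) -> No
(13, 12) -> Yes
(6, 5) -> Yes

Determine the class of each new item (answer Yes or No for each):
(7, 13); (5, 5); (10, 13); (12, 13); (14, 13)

No, Yes, No, Yes, Yes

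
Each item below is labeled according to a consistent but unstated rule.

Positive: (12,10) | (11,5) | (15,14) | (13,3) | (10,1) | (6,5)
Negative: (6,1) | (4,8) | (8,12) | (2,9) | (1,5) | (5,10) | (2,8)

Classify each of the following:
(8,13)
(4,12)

The distinguishing property — first > second AND sum ≥ 10 — holds for all the 'Positive' cases and none of the 'Negative' cases.
(8,13) — 8 < 13, 8+13 = 21, hence Negative.
(4,12) — 4 < 12, 4+12 = 16, hence Negative.

Negative, Negative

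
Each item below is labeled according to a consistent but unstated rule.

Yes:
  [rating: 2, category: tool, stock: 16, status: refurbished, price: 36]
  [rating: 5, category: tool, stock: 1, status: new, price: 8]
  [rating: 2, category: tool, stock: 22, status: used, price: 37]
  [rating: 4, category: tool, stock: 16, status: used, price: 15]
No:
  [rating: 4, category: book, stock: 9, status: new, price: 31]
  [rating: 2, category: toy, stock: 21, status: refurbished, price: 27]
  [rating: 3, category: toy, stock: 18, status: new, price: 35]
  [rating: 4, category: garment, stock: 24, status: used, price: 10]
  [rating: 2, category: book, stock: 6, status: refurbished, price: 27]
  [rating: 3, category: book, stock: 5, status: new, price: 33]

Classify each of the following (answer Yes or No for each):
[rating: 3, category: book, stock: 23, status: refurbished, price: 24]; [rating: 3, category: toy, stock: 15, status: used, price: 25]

No, No

Checking candidate rules against both groups, what survives is: category is tool.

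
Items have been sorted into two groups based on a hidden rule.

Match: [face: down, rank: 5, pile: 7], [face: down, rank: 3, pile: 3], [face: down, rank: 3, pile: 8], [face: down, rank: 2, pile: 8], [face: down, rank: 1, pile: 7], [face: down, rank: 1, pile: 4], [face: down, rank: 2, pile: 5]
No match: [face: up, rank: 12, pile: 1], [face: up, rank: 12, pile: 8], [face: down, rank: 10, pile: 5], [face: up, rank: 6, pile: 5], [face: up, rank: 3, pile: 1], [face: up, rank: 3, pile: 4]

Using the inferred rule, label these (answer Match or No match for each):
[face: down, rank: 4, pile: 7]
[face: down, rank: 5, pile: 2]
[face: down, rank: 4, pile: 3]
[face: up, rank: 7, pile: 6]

Match, Match, Match, No match

The common property of the 'Match' items is: face is down AND rank ≤ 5. No 'No match' item has it.
[face: down, rank: 4, pile: 7]: face is down, rank = 4, fits → Match. [face: down, rank: 5, pile: 2]: face is down, rank = 5, fits → Match. [face: down, rank: 4, pile: 3]: face is down, rank = 4, fits → Match. [face: up, rank: 7, pile: 6]: face is up, rank = 7, fails this test → No match.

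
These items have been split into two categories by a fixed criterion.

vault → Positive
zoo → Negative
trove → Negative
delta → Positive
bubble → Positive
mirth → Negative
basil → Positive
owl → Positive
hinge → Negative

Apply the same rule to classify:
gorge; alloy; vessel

The classifier is using: contains 'l'.
gorge: no 'l', does not pass → Negative. alloy: has 'l', checks out → Positive. vessel: has 'l', checks out → Positive.

Negative, Positive, Positive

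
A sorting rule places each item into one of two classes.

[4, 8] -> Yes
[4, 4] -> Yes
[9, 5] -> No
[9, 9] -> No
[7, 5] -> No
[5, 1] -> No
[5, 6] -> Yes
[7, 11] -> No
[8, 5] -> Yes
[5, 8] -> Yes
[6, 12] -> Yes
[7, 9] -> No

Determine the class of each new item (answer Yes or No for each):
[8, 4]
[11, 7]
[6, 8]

Yes, No, Yes

The rule appears to be: product is even.
[8, 4]: 8·4 = 32, satisfies this → Yes. [11, 7]: 11·7 = 77, lacks this property → No. [6, 8]: 6·8 = 48, satisfies this → Yes.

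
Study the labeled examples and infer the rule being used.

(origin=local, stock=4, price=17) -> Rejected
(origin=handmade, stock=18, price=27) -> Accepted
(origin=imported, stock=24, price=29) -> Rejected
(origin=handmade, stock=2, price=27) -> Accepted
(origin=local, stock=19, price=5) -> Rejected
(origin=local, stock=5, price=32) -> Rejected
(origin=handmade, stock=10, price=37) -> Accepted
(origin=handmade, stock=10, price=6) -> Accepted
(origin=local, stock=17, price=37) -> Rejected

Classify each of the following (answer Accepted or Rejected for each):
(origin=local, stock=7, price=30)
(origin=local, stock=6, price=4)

The common property of the 'Accepted' items is: origin is handmade. No 'Rejected' item has it.

Rejected, Rejected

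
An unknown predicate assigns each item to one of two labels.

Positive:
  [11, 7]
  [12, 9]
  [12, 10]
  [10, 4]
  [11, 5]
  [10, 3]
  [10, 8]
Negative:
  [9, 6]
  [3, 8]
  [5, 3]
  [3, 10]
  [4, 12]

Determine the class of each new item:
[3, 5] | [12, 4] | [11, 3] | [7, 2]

Negative, Positive, Positive, Negative

All 'Positive' examples share one property — first ≥ 10 — and every 'Negative' example lacks it.
[3, 5]: first 3 — doesn't match, so Negative.
[12, 4]: first 12 — fits, so Positive.
[11, 3]: first 11 — fits, so Positive.
[7, 2]: first 7 — doesn't match, so Negative.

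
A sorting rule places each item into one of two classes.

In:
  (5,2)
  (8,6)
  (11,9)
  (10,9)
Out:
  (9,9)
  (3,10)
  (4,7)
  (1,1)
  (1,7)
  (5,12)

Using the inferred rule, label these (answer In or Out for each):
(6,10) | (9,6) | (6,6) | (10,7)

All 'In' examples share one property — first > second — and every 'Out' example lacks it.

Out, In, Out, In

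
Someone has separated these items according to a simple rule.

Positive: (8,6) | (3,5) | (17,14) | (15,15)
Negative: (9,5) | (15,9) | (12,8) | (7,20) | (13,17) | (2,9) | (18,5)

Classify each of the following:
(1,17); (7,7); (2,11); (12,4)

A rule that fits every label: |first − second| ≤ 3 — true of each 'Positive' example, false of each 'Negative' one.

Negative, Positive, Negative, Negative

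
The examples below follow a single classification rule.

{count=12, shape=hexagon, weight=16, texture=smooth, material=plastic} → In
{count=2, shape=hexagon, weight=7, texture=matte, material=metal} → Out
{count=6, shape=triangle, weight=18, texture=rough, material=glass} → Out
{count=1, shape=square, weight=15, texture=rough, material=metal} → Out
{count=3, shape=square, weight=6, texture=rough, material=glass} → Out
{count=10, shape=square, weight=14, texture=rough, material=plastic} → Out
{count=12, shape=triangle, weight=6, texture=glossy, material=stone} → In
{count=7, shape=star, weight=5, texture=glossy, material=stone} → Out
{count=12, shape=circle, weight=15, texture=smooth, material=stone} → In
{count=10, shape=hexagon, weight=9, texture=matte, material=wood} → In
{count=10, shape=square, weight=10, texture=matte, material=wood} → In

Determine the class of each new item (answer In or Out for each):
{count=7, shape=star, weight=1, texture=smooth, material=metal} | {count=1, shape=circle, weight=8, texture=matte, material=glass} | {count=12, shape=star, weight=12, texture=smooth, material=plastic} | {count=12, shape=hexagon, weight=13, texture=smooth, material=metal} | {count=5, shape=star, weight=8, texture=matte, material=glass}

Out, Out, In, In, Out

All 'In' examples share one property — material is wood OR count = 12 — and every 'Out' example lacks it.
Out: {count=7, shape=star, weight=1, texture=smooth, material=metal}, since material is metal, count = 7.
Out: {count=1, shape=circle, weight=8, texture=matte, material=glass}, since material is glass, count = 1.
In: {count=12, shape=star, weight=12, texture=smooth, material=plastic}, since material is plastic, count = 12.
In: {count=12, shape=hexagon, weight=13, texture=smooth, material=metal}, since material is metal, count = 12.
Out: {count=5, shape=star, weight=8, texture=matte, material=glass}, since material is glass, count = 5.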